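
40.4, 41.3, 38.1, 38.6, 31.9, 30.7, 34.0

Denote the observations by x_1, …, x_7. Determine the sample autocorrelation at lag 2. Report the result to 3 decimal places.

0.077

Mean x̄ = (40.4 + 41.3 + 38.1 + 38.6 + 31.9 + 30.7 + 34.0)/7 = 36.4286
Deviations from mean: 3.9714, 4.8714, 1.6714, 2.1714, -4.5286, -5.7286, -2.4286
Numerator Σ_{t=1}^{5}(x_t−x̄)(x_{t+2}−x̄) = 8.2055
Denominator Σ(x_t−x̄)² = 106.2343
r_2 = 8.2055 / 106.2343 = 0.077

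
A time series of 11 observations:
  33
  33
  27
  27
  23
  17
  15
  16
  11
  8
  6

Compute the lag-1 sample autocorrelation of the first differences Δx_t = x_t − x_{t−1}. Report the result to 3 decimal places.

First differences Δx: 0, -6, 0, -4, -6, -2, 1, -5, -3, -2
Mean of differences = -2.7000
Numerator Σ(Δx_t−Δx̄)(Δx_{t+1}−Δx̄) = -24.7900
Denominator Σ(Δx_t−Δx̄)² = 58.1000
r_1(Δx) = -24.7900 / 58.1000 = -0.427

-0.427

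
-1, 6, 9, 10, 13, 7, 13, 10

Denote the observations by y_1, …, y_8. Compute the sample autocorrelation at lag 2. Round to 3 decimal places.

Mean ȳ = (-1 + 6 + 9 + 10 + 13 + 7 + 13 + 10)/8 = 8.3750
Σ(y_t−ȳ)(y_{t+2}−ȳ) = (-5.8594) + (-3.8594) + (2.8906) + (-2.2344) + (21.3906) + (-2.2344) = 10.0938
Denominator Σ(y_t−ȳ)² = 143.8750
r_2 = 10.0938 / 143.8750 = 0.070

0.070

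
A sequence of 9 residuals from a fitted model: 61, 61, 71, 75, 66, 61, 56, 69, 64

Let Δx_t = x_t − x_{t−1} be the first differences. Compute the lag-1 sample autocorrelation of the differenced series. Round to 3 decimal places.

First differences Δx: 0, 10, 4, -9, -5, -5, 13, -5
Mean of differences = 0.3750
Numerator Σ(Δx_t−Δx̄)(Δx_{t+1}−Δx̄) = -59.1406
Denominator Σ(Δx_t−Δx̄)² = 439.8750
r_1(Δx) = -59.1406 / 439.8750 = -0.134

-0.134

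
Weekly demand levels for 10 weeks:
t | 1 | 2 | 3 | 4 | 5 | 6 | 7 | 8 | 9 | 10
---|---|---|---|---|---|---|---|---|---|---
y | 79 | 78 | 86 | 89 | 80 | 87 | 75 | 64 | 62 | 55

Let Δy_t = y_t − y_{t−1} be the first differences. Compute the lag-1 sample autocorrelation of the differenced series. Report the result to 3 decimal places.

-0.087

First differences Δy: -1, 8, 3, -9, 7, -12, -11, -2, -7
Mean of differences = -2.6667
Numerator Σ(Δy_t−Δȳ)(Δy_{t+1}−Δȳ) = -39.7778
Denominator Σ(Δy_t−Δȳ)² = 458.0000
r_1(Δy) = -39.7778 / 458.0000 = -0.087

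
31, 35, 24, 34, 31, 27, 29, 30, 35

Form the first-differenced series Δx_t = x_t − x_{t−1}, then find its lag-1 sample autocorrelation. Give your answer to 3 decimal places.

-0.589

First differences Δx: 4, -11, 10, -3, -4, 2, 1, 5
Mean of differences = 0.5000
Numerator Σ(Δx_t−Δx̄)(Δx_{t+1}−Δx̄) = -170.7500
Denominator Σ(Δx_t−Δx̄)² = 290.0000
r_1(Δx) = -170.7500 / 290.0000 = -0.589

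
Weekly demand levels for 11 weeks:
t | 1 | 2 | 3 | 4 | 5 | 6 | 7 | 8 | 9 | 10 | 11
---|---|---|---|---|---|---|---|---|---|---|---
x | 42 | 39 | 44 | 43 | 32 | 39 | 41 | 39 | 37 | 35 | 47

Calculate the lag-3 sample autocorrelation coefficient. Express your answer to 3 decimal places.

0.060

Mean x̄ = (42 + 39 + 44 + 43 + 32 + 39 + 41 + 39 + 37 + 35 + 47)/11 = 39.8182
Numerator Σ_{t=1}^{8}(x_t−x̄)(x_{t+3}−x̄) = 10.8099
Denominator Σ(x_t−x̄)² = 179.6364
r_3 = 10.8099 / 179.6364 = 0.060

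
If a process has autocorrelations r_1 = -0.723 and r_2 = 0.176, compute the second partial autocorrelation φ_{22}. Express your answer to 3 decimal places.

φ_{22} = (r_2 − r_1²) / (1 − r_1²)
r_1² = (-0.723)² = 0.522729
Numerator = 0.176 − 0.5227 = -0.3467; denominator = 1 − 0.5227 = 0.4773
φ_{22} = -0.3467 / 0.4773 = -0.726

-0.726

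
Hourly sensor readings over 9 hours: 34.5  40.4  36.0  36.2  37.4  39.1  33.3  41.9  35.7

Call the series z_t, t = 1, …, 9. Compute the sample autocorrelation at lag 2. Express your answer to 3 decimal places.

0.186

Mean z̄ = (34.5 + 40.4 + 36.0 + 36.2 + 37.4 + 39.1 + 33.3 + 41.9 + 35.7)/9 = 37.1667
Numerator Σ_{t=1}^{7}(z_t−z̄)(z_{t+2}−z̄) = 11.7644
Denominator Σ(z_t−z̄)² = 63.1600
r_2 = 11.7644 / 63.1600 = 0.186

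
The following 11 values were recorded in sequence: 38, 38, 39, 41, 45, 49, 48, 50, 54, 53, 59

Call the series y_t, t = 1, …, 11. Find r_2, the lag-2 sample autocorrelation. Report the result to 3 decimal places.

0.476

Mean ȳ = (38 + 38 + 39 + 41 + 45 + 49 + 48 + 50 + 54 + 53 + 59)/11 = 46.7273
Numerator Σ_{t=1}^{9}(y_t−ȳ)(y_{t+2}−ȳ) = 242.0331
Denominator Σ(y_t−ȳ)² = 508.1818
r_2 = 242.0331 / 508.1818 = 0.476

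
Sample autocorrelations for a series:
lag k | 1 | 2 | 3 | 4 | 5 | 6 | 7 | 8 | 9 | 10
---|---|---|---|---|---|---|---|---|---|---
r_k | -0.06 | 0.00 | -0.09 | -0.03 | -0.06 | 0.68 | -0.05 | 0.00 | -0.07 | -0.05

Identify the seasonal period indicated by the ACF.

6

The largest autocorrelation is r_6 = 0.68; the remaining lags stay at or below 0.00.
The dominant spike at lag 6 indicates a seasonal period of 6.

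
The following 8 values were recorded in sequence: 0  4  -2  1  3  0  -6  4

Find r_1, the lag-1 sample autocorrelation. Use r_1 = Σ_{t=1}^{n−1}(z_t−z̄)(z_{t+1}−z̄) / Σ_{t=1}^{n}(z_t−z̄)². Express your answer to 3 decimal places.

-0.391

Mean z̄ = (0 + 4 − 2 + 1 + 3 + 0 − 6 + 4)/8 = 0.5000
Deviations from mean: -0.5000, 3.5000, -2.5000, 0.5000, 2.5000, -0.5000, -6.5000, 3.5000
Σ(z_t−z̄)(z_{t+1}−z̄) = (-1.7500) + (-8.7500) + (-1.2500) + (1.2500) + (-1.2500) + (3.2500) + (-22.7500) = -31.2500
Denominator Σ(z_t−z̄)² = 80.0000
r_1 = -31.2500 / 80.0000 = -0.391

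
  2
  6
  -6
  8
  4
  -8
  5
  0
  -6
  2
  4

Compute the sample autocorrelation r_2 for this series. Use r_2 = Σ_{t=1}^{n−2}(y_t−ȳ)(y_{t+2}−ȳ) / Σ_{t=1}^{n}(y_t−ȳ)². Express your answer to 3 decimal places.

Mean ȳ = (2 + 6 − 6 + 8 + 4 − 8 + 5 + 0 − 6 + 2 + 4)/11 = 1.0000
Numerator Σ_{t=1}^{9}(y_t−ȳ)(y_{t+2}−ȳ) = -85.0000
Denominator Σ(y_t−ȳ)² = 290.0000
r_2 = -85.0000 / 290.0000 = -0.293

-0.293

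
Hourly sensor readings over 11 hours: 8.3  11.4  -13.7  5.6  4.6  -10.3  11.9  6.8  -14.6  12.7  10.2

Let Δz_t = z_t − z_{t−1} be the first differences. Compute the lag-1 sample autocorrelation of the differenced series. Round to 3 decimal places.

First differences Δz: 3.1, -25.1, 19.3, -1.0, -14.9, 22.2, -5.1, -21.4, 27.3, -2.5
Mean of differences = 0.1900
Numerator Σ(Δz_t−Δz̄)(Δz_{t+1}−Δz̄) = -1554.2531
Denominator Σ(Δz_t−Δz̄)² = 2963.1090
r_1(Δz) = -1554.2531 / 2963.1090 = -0.525

-0.525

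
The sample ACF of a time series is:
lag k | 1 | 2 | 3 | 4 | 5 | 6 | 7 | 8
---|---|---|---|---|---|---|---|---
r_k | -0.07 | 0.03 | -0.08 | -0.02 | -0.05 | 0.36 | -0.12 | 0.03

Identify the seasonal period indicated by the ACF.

The largest autocorrelation is r_6 = 0.36; the remaining lags stay at or below 0.03.
The dominant spike at lag 6 indicates a seasonal period of 6.

6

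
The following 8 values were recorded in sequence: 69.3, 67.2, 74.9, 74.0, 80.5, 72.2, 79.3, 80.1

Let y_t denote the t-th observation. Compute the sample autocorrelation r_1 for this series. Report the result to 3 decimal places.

Mean ȳ = (69.3 + 67.2 + 74.9 + 74.0 + 80.5 + 72.2 + 79.3 + 80.1)/8 = 74.6875
Deviations from mean: -5.3875, -7.4875, 0.2125, -0.6875, 5.8125, -2.4875, 4.6125, 5.4125
Numerator Σ_{t=1}^{7}(y_t−ȳ)(y_{t+1}−ȳ) = 33.6386
Denominator Σ(y_t−ȳ)² = 176.1488
r_1 = 33.6386 / 176.1488 = 0.191

0.191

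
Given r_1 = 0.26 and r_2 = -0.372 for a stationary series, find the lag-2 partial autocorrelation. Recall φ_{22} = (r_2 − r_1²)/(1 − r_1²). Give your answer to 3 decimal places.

φ_{22} = (r_2 − r_1²) / (1 − r_1²)
r_1² = (0.26)² = 0.0676
Numerator = -0.372 − 0.0676 = -0.4396; denominator = 1 − 0.0676 = 0.9324
φ_{22} = -0.4396 / 0.9324 = -0.471

-0.471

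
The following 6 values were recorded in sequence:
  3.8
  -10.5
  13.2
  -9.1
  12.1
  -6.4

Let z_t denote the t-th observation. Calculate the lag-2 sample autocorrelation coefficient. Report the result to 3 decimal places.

0.636

Mean z̄ = (3.8 − 10.5 + 13.2 − 9.1 + 12.1 − 6.4)/6 = 0.5167
Numerator Σ_{t=1}^{4}(z_t−z̄)(z_{t+2}−z̄) = 361.0178
Denominator Σ(z_t−z̄)² = 567.5083
r_2 = 361.0178 / 567.5083 = 0.636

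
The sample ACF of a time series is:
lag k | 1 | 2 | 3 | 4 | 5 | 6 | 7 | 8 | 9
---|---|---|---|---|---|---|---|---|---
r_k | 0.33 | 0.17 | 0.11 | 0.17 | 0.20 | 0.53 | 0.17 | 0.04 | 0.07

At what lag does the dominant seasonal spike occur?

The largest autocorrelation is r_6 = 0.53; the remaining lags stay at or below 0.33. The elevated value at lag 1 (0.33), dropping to 0.17 at lag 2, reflects decaying short-term dependence rather than seasonality.
The dominant spike at lag 6 indicates a seasonal period of 6.

6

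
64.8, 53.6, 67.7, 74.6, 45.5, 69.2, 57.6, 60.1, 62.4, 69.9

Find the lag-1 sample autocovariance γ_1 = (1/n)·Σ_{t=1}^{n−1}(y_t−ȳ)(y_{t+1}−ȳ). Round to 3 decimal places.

-34.463

Mean ȳ = (64.8 + 53.6 + 67.7 + 74.6 + 45.5 + 69.2 + 57.6 + 60.1 + 62.4 + 69.9)/10 = 62.5400
Σ_{t=1}^{9}(y_t−ȳ)(y_{t+1}−ȳ) = -344.6296
γ_1 = -344.6296 / 10 = -34.463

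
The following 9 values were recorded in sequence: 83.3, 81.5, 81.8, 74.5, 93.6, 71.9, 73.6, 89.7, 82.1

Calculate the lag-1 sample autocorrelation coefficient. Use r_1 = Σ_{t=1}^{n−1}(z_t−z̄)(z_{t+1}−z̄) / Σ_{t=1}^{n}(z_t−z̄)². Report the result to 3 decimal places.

-0.446

Mean z̄ = (83.3 + 81.5 + 81.8 + 74.5 + 93.6 + 71.9 + 73.6 + 89.7 + 82.1)/9 = 81.3333
Numerator Σ_{t=1}^{8}(z_t−z̄)(z_{t+1}−z̄) = -187.6578
Denominator Σ(z_t−z̄)² = 420.6600
r_1 = -187.6578 / 420.6600 = -0.446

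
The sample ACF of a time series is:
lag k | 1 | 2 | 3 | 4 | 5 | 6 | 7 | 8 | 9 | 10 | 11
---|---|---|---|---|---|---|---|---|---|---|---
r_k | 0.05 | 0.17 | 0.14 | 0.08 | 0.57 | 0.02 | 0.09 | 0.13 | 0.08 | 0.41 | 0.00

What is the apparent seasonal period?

The largest autocorrelation is r_5 = 0.57, with a weaker echo at lag 10 (0.41); the remaining lags stay at or below 0.17.
The dominant spike at lag 5 indicates a seasonal period of 5.

5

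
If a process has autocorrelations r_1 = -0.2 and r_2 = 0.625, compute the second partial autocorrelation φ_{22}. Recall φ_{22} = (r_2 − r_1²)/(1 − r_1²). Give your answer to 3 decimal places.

0.609

φ_{22} = (r_2 − r_1²) / (1 − r_1²)
r_1² = (-0.2)² = 0.04
Numerator = 0.625 − 0.0400 = 0.5850; denominator = 1 − 0.0400 = 0.9600
φ_{22} = 0.5850 / 0.9600 = 0.609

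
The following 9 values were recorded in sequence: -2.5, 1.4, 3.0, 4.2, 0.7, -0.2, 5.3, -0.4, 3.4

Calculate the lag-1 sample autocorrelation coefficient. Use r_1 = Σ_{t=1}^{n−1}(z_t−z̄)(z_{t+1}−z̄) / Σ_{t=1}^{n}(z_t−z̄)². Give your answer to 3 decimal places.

-0.284

Mean z̄ = (-2.5 + 1.4 + 3.0 + 4.2 + 0.7 − 0.2 + 5.3 − 0.4 + 3.4)/9 = 1.6556
Numerator Σ_{t=1}^{8}(z_t−z̄)(z_{t+1}−z̄) = -14.3586
Denominator Σ(z_t−z̄)² = 50.5222
r_1 = -14.3586 / 50.5222 = -0.284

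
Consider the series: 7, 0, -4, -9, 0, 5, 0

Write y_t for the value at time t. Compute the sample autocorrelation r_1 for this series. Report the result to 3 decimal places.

0.204

Mean ȳ = (7 + 0 − 4 − 9 + 0 + 5 + 0)/7 = -0.1429
Σ(y_t−ȳ)(y_{t+1}−ȳ) = (1.0204) + (-0.5510) + (34.1633) + (-1.2653) + (0.7347) + (0.7347) = 34.8367
Denominator Σ(y_t−ȳ)² = 170.8571
r_1 = 34.8367 / 170.8571 = 0.204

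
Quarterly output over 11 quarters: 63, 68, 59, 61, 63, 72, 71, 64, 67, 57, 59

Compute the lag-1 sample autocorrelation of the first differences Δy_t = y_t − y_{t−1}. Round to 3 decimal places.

-0.333

First differences Δy: 5, -9, 2, 2, 9, -1, -7, 3, -10, 2
Mean of differences = -0.4000
Numerator Σ(Δy_t−Δȳ)(Δy_{t+1}−Δȳ) = -118.5600
Denominator Σ(Δy_t−Δȳ)² = 356.4000
r_1(Δy) = -118.5600 / 356.4000 = -0.333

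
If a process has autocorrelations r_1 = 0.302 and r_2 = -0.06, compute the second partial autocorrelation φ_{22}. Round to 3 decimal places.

φ_{22} = (r_2 − r_1²) / (1 − r_1²)
r_1² = (0.302)² = 0.091204
Numerator = -0.06 − 0.0912 = -0.1512; denominator = 1 − 0.0912 = 0.9088
φ_{22} = -0.1512 / 0.9088 = -0.166

-0.166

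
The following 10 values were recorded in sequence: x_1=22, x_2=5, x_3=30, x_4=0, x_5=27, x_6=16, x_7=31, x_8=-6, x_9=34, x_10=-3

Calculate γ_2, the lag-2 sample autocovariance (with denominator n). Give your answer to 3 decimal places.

126.748

Mean x̄ = (22 + 5 + 30 + 0 + 27 + 16 + 31 − 6 + 34 − 3)/10 = 15.6000
Σ_{t=1}^{8}(x_t−x̄)(x_{t+2}−x̄) = 1267.4800
γ_2 = 1267.4800 / 10 = 126.748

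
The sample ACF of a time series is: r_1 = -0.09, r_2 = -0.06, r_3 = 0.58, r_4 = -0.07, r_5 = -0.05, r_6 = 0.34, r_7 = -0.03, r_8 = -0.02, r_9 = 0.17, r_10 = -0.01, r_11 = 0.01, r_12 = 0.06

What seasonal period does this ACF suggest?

3

The largest autocorrelation is r_3 = 0.58, with weaker echoes at lags 6 (0.34) and 9 (0.17); the remaining lags stay at or below 0.06.
The dominant spike at lag 3 indicates a seasonal period of 3.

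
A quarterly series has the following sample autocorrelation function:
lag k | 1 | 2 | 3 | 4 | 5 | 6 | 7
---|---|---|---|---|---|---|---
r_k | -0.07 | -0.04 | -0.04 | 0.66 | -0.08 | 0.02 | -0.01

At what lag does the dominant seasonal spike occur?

The largest autocorrelation is r_4 = 0.66; the remaining lags stay at or below 0.02.
The dominant spike at lag 4 indicates a seasonal period of 4.

4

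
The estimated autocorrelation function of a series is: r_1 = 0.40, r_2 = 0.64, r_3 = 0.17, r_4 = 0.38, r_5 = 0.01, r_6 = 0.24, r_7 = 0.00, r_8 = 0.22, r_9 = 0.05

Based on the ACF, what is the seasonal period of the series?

2

The largest autocorrelation is r_2 = 0.64; the remaining lags stay at or below 0.40.
The dominant spike at lag 2 indicates a seasonal period of 2.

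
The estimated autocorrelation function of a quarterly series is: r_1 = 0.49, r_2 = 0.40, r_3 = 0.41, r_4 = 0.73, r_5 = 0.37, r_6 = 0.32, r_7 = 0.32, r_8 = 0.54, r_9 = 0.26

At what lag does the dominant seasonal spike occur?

The largest autocorrelation is r_4 = 0.73, with a weaker echo at lag 8 (0.54); the remaining lags stay at or below 0.49. The elevated value at lag 1 (0.49), dropping to 0.40 at lag 2, reflects decaying short-term dependence rather than seasonality.
The dominant spike at lag 4 indicates a seasonal period of 4.

4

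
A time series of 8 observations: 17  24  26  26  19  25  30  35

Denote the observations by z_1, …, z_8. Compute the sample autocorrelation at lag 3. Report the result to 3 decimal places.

Mean z̄ = (17 + 24 + 26 + 26 + 19 + 25 + 30 + 35)/8 = 25.2500
Σ(z_t−z̄)(z_{t+3}−z̄) = (-6.1875) + (7.8125) + (-0.1875) + (3.5625) + (-60.9375) = -55.9375
Denominator Σ(z_t−z̄)² = 227.5000
r_3 = -55.9375 / 227.5000 = -0.246

-0.246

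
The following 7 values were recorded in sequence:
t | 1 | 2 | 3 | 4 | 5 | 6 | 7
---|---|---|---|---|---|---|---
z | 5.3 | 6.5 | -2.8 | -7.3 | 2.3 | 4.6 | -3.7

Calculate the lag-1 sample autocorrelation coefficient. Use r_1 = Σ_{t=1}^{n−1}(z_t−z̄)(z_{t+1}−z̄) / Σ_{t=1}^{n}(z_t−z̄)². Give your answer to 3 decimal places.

Mean z̄ = (5.3 + 6.5 − 2.8 − 7.3 + 2.3 + 4.6 − 3.7)/7 = 0.7000
Deviations from mean: 4.6000, 5.8000, -3.5000, -8.0000, 1.6000, 3.9000, -4.4000
Σ(z_t−z̄)(z_{t+1}−z̄) = (26.6800) + (-20.3000) + (28.0000) + (-12.8000) + (6.2400) + (-17.1600) = 10.6600
Denominator Σ(z_t−z̄)² = 168.1800
r_1 = 10.6600 / 168.1800 = 0.063

0.063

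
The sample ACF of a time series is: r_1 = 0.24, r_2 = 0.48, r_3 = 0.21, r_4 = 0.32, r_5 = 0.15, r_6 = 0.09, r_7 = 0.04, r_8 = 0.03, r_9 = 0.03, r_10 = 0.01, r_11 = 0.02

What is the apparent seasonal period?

The largest autocorrelation is r_2 = 0.48, with a weaker echo at lag 4 (0.32); the remaining lags stay at or below 0.24.
The dominant spike at lag 2 indicates a seasonal period of 2.

2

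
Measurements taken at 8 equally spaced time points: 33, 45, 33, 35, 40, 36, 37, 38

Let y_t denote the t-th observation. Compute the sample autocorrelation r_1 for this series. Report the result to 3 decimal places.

-0.591

Mean ȳ = (33 + 45 + 33 + 35 + 40 + 36 + 37 + 38)/8 = 37.1250
Σ(y_t−ȳ)(y_{t+1}−ȳ) = (-32.4844) + (-32.4844) + (8.7656) + (-6.1094) + (-3.2344) + (0.1406) + (-0.1094) = -65.5156
Denominator Σ(y_t−ȳ)² = 110.8750
r_1 = -65.5156 / 110.8750 = -0.591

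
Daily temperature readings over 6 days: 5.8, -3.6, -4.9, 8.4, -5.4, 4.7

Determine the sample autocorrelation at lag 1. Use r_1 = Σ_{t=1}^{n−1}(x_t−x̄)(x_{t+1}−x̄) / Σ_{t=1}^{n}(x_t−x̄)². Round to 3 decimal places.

Mean x̄ = (5.8 − 3.6 − 4.9 + 8.4 − 5.4 + 4.7)/6 = 0.8333
Deviations from mean: 4.9667, -4.4333, -5.7333, 7.5667, -6.2333, 3.8667
Numerator Σ_{t=1}^{5}(x_t−x̄)(x_{t+1}−x̄) = -111.2511
Denominator Σ(x_t−x̄)² = 188.2533
r_1 = -111.2511 / 188.2533 = -0.591

-0.591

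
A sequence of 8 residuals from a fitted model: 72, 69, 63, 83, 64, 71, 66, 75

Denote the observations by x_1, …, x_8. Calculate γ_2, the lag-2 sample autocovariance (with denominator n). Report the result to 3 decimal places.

Mean x̄ = (72 + 69 + 63 + 83 + 64 + 71 + 66 + 75)/8 = 70.3750
Σ_{t=1}^{6}(x_t−x̄)(x_{t+2}−x̄) = 56.3438
γ_2 = 56.3438 / 8 = 7.043

7.043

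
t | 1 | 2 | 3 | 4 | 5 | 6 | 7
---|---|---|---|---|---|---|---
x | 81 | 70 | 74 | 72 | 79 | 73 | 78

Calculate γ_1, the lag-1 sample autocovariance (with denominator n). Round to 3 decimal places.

-6.583

Mean x̄ = (81 + 70 + 74 + 72 + 79 + 73 + 78)/7 = 75.2857
Σ_{t=1}^{6}(x_t−x̄)(x_{t+1}−x̄) = -46.0816
γ_1 = -46.0816 / 7 = -6.583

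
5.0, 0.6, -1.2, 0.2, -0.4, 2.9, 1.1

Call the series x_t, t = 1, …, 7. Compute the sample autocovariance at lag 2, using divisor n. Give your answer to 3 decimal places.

Mean x̄ = (5.0 + 0.6 − 1.2 + 0.2 − 0.4 + 2.9 + 1.1)/7 = 1.1714
Σ_{t=1}^{5}(x_t−x̄)(x_{t+2}−x̄) = -6.3645
γ_2 = -6.3645 / 7 = -0.909

-0.909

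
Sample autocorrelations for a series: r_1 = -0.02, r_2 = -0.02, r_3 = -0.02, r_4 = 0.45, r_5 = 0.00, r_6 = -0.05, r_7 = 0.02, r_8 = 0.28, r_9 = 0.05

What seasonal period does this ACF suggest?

4

The largest autocorrelation is r_4 = 0.45, with a weaker echo at lag 8 (0.28); the remaining lags stay at or below 0.05.
The dominant spike at lag 4 indicates a seasonal period of 4.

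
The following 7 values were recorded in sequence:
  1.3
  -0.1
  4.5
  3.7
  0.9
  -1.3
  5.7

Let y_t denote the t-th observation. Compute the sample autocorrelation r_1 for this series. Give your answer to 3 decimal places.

Mean ȳ = (1.3 − 0.1 + 4.5 + 3.7 + 0.9 − 1.3 + 5.7)/7 = 2.1000
Numerator Σ_{t=1}^{6}(y_t−ȳ)(y_{t+1}−ȳ) = -9.7600
Denominator Σ(y_t−ȳ)² = 39.7600
r_1 = -9.7600 / 39.7600 = -0.245

-0.245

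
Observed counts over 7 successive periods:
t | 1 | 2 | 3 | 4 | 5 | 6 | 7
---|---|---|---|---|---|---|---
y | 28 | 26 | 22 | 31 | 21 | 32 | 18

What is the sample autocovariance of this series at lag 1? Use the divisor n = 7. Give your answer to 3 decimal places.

Mean ȳ = (28 + 26 + 22 + 31 + 21 + 32 + 18)/7 = 25.4286
Deviations: 2.5714, 0.5714, -3.4286, 5.5714, -4.4286, 6.5714, -7.4286
Σ_{t=1}^{6}(y_t−ȳ)(y_{t+1}−ȳ) = -122.1837
γ_1 = -122.1837 / 7 = -17.455

-17.455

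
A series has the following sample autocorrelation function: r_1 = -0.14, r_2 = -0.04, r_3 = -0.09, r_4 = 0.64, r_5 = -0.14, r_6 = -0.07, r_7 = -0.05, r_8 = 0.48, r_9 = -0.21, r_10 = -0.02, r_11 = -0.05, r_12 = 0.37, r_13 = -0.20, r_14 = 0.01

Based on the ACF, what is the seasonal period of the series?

The largest autocorrelation is r_4 = 0.64, with weaker echoes at lags 8 (0.48) and 12 (0.37); the remaining lags stay at or below 0.01.
The dominant spike at lag 4 indicates a seasonal period of 4.

4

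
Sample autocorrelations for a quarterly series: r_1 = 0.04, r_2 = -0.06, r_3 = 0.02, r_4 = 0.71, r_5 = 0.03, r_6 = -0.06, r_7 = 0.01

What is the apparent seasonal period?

4

The largest autocorrelation is r_4 = 0.71; the remaining lags stay at or below 0.04.
The dominant spike at lag 4 indicates a seasonal period of 4.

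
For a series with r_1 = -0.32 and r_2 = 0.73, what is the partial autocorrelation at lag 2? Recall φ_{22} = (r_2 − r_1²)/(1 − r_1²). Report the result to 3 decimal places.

0.699

φ_{22} = (r_2 − r_1²) / (1 − r_1²)
r_1² = (-0.32)² = 0.1024
Numerator = 0.73 − 0.1024 = 0.6276; denominator = 1 − 0.1024 = 0.8976
φ_{22} = 0.6276 / 0.8976 = 0.699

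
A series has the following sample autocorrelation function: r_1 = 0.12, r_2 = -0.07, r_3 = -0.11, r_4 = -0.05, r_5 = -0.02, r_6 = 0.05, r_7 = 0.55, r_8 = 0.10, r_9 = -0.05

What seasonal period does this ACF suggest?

The largest autocorrelation is r_7 = 0.55; the remaining lags stay at or below 0.12.
The dominant spike at lag 7 indicates a seasonal period of 7.

7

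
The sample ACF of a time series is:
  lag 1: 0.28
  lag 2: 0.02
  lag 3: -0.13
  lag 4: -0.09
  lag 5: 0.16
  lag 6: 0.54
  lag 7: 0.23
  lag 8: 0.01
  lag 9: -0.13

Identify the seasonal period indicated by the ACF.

The largest autocorrelation is r_6 = 0.54; the remaining lags stay at or below 0.28. The elevated value at lag 1 (0.28), dropping to 0.02 at lag 2, reflects decaying short-term dependence rather than seasonality.
The dominant spike at lag 6 indicates a seasonal period of 6.

6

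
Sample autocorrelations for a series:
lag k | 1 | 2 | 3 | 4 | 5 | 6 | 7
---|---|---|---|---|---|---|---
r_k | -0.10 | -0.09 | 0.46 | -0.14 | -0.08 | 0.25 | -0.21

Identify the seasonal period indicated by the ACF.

The largest autocorrelation is r_3 = 0.46, with a weaker echo at lag 6 (0.25); the remaining lags stay at or below -0.08.
The dominant spike at lag 3 indicates a seasonal period of 3.

3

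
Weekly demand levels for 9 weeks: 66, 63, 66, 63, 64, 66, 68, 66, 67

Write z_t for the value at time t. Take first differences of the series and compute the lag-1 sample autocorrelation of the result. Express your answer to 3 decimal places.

First differences Δz: -3, 3, -3, 1, 2, 2, -2, 1
Mean of differences = 0.1250
Numerator Σ(Δz_t−Δz̄)(Δz_{t+1}−Δz̄) = -21.3906
Denominator Σ(Δz_t−Δz̄)² = 40.8750
r_1(Δz) = -21.3906 / 40.8750 = -0.523

-0.523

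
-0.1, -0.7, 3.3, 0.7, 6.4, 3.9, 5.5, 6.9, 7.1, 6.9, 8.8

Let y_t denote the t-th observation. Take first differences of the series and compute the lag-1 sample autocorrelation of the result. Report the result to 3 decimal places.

First differences Δy: -0.6, 4.0, -2.6, 5.7, -2.5, 1.6, 1.4, 0.2, -0.2, 1.9
Mean of differences = 0.8900
Numerator Σ(Δy_t−Δȳ)(Δy_{t+1}−Δȳ) = -51.3261
Denominator Σ(Δy_t−Δȳ)² = 62.1490
r_1(Δy) = -51.3261 / 62.1490 = -0.826

-0.826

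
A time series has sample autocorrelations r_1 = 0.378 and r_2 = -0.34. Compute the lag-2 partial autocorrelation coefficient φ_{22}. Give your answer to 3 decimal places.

-0.563

φ_{22} = (r_2 − r_1²) / (1 − r_1²)
r_1² = (0.378)² = 0.142884
Numerator = -0.34 − 0.1429 = -0.4829; denominator = 1 − 0.1429 = 0.8571
φ_{22} = -0.4829 / 0.8571 = -0.563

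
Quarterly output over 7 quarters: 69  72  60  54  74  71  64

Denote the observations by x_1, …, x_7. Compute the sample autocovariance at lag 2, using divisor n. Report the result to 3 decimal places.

Mean x̄ = (69 + 72 + 60 + 54 + 74 + 71 + 64)/7 = 66.2857
Σ_{t=1}^{5}(x_t−x̄)(x_{t+2}−x̄) = -211.3061
γ_2 = -211.3061 / 7 = -30.187

-30.187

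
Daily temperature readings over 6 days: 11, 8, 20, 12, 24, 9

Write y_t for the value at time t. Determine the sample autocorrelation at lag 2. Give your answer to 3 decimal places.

Mean ȳ = (11 + 8 + 20 + 12 + 24 + 9)/6 = 14.0000
Deviations from mean: -3.0000, -6.0000, 6.0000, -2.0000, 10.0000, -5.0000
Σ(y_t−ȳ)(y_{t+2}−ȳ) = (-18.0000) + (12.0000) + (60.0000) + (10.0000) = 64.0000
Denominator Σ(y_t−ȳ)² = 210.0000
r_2 = 64.0000 / 210.0000 = 0.305

0.305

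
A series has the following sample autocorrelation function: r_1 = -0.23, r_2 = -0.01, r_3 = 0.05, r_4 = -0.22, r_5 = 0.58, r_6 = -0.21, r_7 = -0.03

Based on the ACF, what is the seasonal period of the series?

5

The largest autocorrelation is r_5 = 0.58; the remaining lags stay at or below 0.05.
The dominant spike at lag 5 indicates a seasonal period of 5.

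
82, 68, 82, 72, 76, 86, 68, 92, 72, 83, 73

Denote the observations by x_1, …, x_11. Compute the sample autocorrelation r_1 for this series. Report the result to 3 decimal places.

-0.759

Mean x̄ = (82 + 68 + 82 + 72 + 76 + 86 + 68 + 92 + 72 + 83 + 73)/11 = 77.6364
Numerator Σ_{t=1}^{10}(x_t−x̄)(x_{t+1}−x̄) = -468.2231
Denominator Σ(x_t−x̄)² = 616.5455
r_1 = -468.2231 / 616.5455 = -0.759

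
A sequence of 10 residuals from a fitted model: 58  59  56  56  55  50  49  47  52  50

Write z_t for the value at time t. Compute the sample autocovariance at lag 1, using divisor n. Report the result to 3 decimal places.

10.196

Mean z̄ = (58 + 59 + 56 + 56 + 55 + 50 + 49 + 47 + 52 + 50)/10 = 53.2000
Σ_{t=1}^{9}(z_t−z̄)(z_{t+1}−z̄) = 101.9600
γ_1 = 101.9600 / 10 = 10.196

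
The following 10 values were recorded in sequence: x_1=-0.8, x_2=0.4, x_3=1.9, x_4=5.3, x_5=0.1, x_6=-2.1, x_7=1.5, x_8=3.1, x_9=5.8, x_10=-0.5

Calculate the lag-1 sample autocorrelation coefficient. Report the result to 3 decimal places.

0.028

Mean x̄ = (-0.8 + 0.4 + 1.9 + 5.3 + 0.1 − 2.1 + 1.5 + 3.1 + 5.8 − 0.5)/10 = 1.4700
Numerator Σ_{t=1}^{9}(x_t−x̄)(x_{t+1}−x̄) = 1.7291
Denominator Σ(x_t−x̄)² = 61.0610
r_1 = 1.7291 / 61.0610 = 0.028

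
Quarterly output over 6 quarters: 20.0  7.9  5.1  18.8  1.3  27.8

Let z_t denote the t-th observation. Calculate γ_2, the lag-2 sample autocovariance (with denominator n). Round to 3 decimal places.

15.656

Mean z̄ = (20.0 + 7.9 + 5.1 + 18.8 + 1.3 + 27.8)/6 = 13.4833
Deviations: 6.5167, -5.5833, -8.3833, 5.3167, -12.1833, 14.3167
Σ_{t=1}^{4}(z_t−z̄)(z_{t+2}−z̄) = 93.9378
γ_2 = 93.9378 / 6 = 15.656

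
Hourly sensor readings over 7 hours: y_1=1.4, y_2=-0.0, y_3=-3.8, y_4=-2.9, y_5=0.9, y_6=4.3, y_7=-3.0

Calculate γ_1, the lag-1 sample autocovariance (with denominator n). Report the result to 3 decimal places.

Mean ȳ = (1.4 − 0.0 − 3.8 − 2.9 + 0.9 + 4.3 − 3.0)/7 = -0.4429
Σ_{t=1}^{6}(y_t−ȳ)(y_{t+1}−ȳ) = -1.4804
γ_1 = -1.4804 / 7 = -0.211

-0.211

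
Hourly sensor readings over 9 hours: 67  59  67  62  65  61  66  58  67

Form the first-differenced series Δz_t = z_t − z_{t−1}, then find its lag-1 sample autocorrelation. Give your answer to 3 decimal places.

-0.756

First differences Δz: -8, 8, -5, 3, -4, 5, -8, 9
Mean of differences = 0.0000
Numerator Σ(Δz_t−Δz̄)(Δz_{t+1}−Δz̄) = -263.0000
Denominator Σ(Δz_t−Δz̄)² = 348.0000
r_1(Δz) = -263.0000 / 348.0000 = -0.756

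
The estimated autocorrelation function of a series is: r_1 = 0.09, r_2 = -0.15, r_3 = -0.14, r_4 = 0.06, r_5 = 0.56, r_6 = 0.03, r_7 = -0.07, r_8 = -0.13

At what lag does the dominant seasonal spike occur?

The largest autocorrelation is r_5 = 0.56; the remaining lags stay at or below 0.09.
The dominant spike at lag 5 indicates a seasonal period of 5.

5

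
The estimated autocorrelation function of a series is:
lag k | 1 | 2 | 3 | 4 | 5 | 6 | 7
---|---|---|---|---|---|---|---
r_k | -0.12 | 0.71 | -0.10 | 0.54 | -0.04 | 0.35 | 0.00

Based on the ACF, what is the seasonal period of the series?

The largest autocorrelation is r_2 = 0.71, with weaker echoes at lags 4 (0.54) and 6 (0.35); the remaining lags stay at or below 0.00.
The dominant spike at lag 2 indicates a seasonal period of 2.

2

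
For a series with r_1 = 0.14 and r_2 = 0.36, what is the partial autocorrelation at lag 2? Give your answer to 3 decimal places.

φ_{22} = (r_2 − r_1²) / (1 − r_1²)
r_1² = (0.14)² = 0.0196
Numerator = 0.36 − 0.0196 = 0.3404; denominator = 1 − 0.0196 = 0.9804
φ_{22} = 0.3404 / 0.9804 = 0.347

0.347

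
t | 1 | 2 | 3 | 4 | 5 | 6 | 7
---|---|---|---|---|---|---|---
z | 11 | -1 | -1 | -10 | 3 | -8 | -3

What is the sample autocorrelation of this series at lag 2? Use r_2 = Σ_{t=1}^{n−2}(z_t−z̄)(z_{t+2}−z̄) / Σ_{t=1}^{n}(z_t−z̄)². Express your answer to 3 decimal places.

0.182

Mean z̄ = (11 − 1 − 1 − 10 + 3 − 8 − 3)/7 = -1.2857
Σ(z_t−z̄)(z_{t+2}−z̄) = (3.5102) + (-2.4898) + (1.2245) + (58.5102) + (-7.3469) = 53.4082
Denominator Σ(z_t−z̄)² = 293.4286
r_2 = 53.4082 / 293.4286 = 0.182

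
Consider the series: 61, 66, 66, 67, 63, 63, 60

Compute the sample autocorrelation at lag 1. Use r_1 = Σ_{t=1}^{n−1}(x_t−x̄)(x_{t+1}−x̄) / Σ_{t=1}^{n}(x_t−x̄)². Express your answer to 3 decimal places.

Mean x̄ = (61 + 66 + 66 + 67 + 63 + 63 + 60)/7 = 63.7143
Deviations from mean: -2.7143, 2.2857, 2.2857, 3.2857, -0.7143, -0.7143, -3.7143
Σ(x_t−x̄)(x_{t+1}−x̄) = (-6.2041) + (5.2245) + (7.5102) + (-2.3469) + (0.5102) + (2.6531) = 7.3469
Denominator Σ(x_t−x̄)² = 43.4286
r_1 = 7.3469 / 43.4286 = 0.169

0.169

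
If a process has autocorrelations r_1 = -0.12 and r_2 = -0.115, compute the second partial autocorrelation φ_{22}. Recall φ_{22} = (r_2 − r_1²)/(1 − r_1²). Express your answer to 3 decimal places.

φ_{22} = (r_2 − r_1²) / (1 − r_1²)
r_1² = (-0.12)² = 0.0144
Numerator = -0.115 − 0.0144 = -0.1294; denominator = 1 − 0.0144 = 0.9856
φ_{22} = -0.1294 / 0.9856 = -0.131

-0.131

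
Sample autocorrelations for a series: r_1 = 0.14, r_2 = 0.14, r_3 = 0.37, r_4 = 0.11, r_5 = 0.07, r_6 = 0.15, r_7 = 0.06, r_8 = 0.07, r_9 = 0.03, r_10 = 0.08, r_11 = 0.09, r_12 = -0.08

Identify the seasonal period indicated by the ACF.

3

The largest autocorrelation is r_3 = 0.37, with a weaker echo at lag 6 (0.15); the remaining lags stay at or below 0.14.
The dominant spike at lag 3 indicates a seasonal period of 3.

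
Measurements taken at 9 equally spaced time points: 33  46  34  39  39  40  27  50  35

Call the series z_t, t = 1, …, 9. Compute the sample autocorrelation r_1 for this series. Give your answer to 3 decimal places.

-0.686

Mean z̄ = (33 + 46 + 34 + 39 + 39 + 40 + 27 + 50 + 35)/9 = 38.1111
Numerator Σ_{t=1}^{8}(z_t−z̄)(z_{t+1}−z̄) = -264.0123
Denominator Σ(z_t−z̄)² = 384.8889
r_1 = -264.0123 / 384.8889 = -0.686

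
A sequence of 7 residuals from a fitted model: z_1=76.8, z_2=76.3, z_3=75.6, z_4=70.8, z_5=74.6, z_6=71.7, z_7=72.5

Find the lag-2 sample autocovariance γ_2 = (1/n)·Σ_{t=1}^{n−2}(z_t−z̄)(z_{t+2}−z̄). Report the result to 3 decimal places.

0.654

Mean z̄ = (76.8 + 76.3 + 75.6 + 70.8 + 74.6 + 71.7 + 72.5)/7 = 74.0429
Σ_{t=1}^{5}(z_t−z̄)(z_{t+2}−z̄) = 4.5792
γ_2 = 4.5792 / 7 = 0.654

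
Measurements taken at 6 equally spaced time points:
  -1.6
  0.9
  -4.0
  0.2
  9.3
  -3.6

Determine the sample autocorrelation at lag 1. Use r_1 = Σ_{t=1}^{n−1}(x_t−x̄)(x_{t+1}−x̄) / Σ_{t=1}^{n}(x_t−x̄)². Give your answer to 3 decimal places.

Mean x̄ = (-1.6 + 0.9 − 4.0 + 0.2 + 9.3 − 3.6)/6 = 0.2000
Σ(x_t−x̄)(x_{t+1}−x̄) = (-1.2600) + (-2.9400) + (0.0000) + (0.0000) + (-34.5800) = -38.7800
Denominator Σ(x_t−x̄)² = 118.6200
r_1 = -38.7800 / 118.6200 = -0.327

-0.327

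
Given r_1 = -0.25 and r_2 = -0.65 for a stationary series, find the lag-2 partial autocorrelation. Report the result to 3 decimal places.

φ_{22} = (r_2 − r_1²) / (1 − r_1²)
r_1² = (-0.25)² = 0.0625
Numerator = -0.65 − 0.0625 = -0.7125; denominator = 1 − 0.0625 = 0.9375
φ_{22} = -0.7125 / 0.9375 = -0.760

-0.760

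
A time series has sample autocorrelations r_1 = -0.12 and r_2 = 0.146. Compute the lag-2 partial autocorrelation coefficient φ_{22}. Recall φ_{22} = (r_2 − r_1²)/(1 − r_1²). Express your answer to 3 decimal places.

φ_{22} = (r_2 − r_1²) / (1 − r_1²)
r_1² = (-0.12)² = 0.0144
Numerator = 0.146 − 0.0144 = 0.1316; denominator = 1 − 0.0144 = 0.9856
φ_{22} = 0.1316 / 0.9856 = 0.134

0.134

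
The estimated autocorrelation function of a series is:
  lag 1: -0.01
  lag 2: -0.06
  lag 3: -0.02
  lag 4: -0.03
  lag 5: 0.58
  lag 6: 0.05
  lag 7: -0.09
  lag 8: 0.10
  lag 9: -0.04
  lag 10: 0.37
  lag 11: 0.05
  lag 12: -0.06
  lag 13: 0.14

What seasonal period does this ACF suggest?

The largest autocorrelation is r_5 = 0.58, with a weaker echo at lag 10 (0.37); the remaining lags stay at or below 0.14.
The dominant spike at lag 5 indicates a seasonal period of 5.

5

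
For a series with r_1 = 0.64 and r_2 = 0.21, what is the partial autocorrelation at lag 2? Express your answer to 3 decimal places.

φ_{22} = (r_2 − r_1²) / (1 − r_1²)
r_1² = (0.64)² = 0.4096
Numerator = 0.21 − 0.4096 = -0.1996; denominator = 1 − 0.4096 = 0.5904
φ_{22} = -0.1996 / 0.5904 = -0.338

-0.338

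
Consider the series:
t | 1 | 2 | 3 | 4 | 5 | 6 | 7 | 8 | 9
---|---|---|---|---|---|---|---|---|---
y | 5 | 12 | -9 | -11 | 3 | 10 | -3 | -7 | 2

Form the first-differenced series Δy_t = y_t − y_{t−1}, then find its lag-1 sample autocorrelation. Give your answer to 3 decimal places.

-0.117

First differences Δy: 7, -21, -2, 14, 7, -13, -4, 9
Mean of differences = -0.3750
Numerator Σ(Δy_t−Δȳ)(Δy_{t+1}−Δȳ) = -117.2656
Denominator Σ(Δy_t−Δȳ)² = 1003.8750
r_1(Δy) = -117.2656 / 1003.8750 = -0.117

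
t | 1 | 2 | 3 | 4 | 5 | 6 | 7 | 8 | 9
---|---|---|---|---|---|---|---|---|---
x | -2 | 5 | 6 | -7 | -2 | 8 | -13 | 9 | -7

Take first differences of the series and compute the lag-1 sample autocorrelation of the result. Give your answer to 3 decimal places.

First differences Δx: 7, 1, -13, 5, 10, -21, 22, -16
Mean of differences = -0.6250
Numerator Σ(Δx_t−Δx̄)(Δx_{t+1}−Δx̄) = -1042.8906
Denominator Σ(Δx_t−Δx̄)² = 1521.8750
r_1(Δx) = -1042.8906 / 1521.8750 = -0.685

-0.685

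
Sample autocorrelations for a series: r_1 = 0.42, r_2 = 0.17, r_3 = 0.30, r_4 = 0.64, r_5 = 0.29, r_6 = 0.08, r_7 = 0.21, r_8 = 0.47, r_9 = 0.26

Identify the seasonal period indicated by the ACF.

4

The largest autocorrelation is r_4 = 0.64, with a weaker echo at lag 8 (0.47); the remaining lags stay at or below 0.42. The elevated value at lag 1 (0.42), dropping to 0.17 at lag 2, reflects decaying short-term dependence rather than seasonality.
The dominant spike at lag 4 indicates a seasonal period of 4.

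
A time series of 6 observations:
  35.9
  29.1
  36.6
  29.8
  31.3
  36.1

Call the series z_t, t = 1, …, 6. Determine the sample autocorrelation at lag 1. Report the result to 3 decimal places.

-0.608

Mean z̄ = (35.9 + 29.1 + 36.6 + 29.8 + 31.3 + 36.1)/6 = 33.1333
Σ(z_t−z̄)(z_{t+1}−z̄) = (-11.1589) + (-13.9822) + (-11.5556) + (6.1111) + (-5.4389) = -36.0244
Denominator Σ(z_t−z̄)² = 59.2133
r_1 = -36.0244 / 59.2133 = -0.608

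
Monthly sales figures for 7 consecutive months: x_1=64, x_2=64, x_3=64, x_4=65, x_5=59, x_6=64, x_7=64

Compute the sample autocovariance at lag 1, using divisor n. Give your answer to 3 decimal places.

-1.087

Mean x̄ = (64 + 64 + 64 + 65 + 59 + 64 + 64)/7 = 63.4286
Σ_{t=1}^{6}(x_t−x̄)(x_{t+1}−x̄) = -7.6122
γ_1 = -7.6122 / 7 = -1.087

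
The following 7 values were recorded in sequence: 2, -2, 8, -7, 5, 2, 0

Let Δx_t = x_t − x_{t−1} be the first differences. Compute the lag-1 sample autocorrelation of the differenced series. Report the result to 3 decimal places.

-0.802

First differences Δx: -4, 10, -15, 12, -3, -2
Mean of differences = -0.3333
Numerator Σ(Δx_t−Δx̄)(Δx_{t+1}−Δx̄) = -398.7778
Denominator Σ(Δx_t−Δx̄)² = 497.3333
r_1(Δx) = -398.7778 / 497.3333 = -0.802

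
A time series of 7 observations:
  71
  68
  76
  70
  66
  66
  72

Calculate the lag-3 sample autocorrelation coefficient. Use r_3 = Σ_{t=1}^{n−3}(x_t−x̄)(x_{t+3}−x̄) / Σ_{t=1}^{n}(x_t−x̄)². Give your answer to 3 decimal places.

-0.209

Mean x̄ = (71 + 68 + 76 + 70 + 66 + 66 + 72)/7 = 69.8571
Σ(x_t−x̄)(x_{t+3}−x̄) = (0.1633) + (7.1633) + (-23.6939) + (0.3061) = -16.0612
Denominator Σ(x_t−x̄)² = 76.8571
r_3 = -16.0612 / 76.8571 = -0.209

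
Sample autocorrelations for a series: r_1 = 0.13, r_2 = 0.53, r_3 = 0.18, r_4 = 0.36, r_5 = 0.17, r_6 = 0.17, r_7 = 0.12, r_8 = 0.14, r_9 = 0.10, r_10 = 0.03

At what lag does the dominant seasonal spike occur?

2

The largest autocorrelation is r_2 = 0.53, with a weaker echo at lag 4 (0.36); the remaining lags stay at or below 0.18.
The dominant spike at lag 2 indicates a seasonal period of 2.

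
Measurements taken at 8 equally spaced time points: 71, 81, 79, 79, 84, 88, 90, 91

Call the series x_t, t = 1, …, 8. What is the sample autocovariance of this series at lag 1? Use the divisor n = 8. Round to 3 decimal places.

Mean x̄ = (71 + 81 + 79 + 79 + 84 + 88 + 90 + 91)/8 = 82.8750
Deviations: -11.8750, -1.8750, -3.8750, -3.8750, 1.1250, 5.1250, 7.1250, 8.1250
Σ_{t=1}^{7}(x_t−x̄)(x_{t+1}−x̄) = 140.3594
γ_1 = 140.3594 / 8 = 17.545

17.545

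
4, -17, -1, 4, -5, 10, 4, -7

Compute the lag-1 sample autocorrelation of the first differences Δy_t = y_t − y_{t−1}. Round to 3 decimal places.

First differences Δy: -21, 16, 5, -9, 15, -6, -11
Mean of differences = -1.5714
Numerator Σ(Δy_t−Δȳ)(Δy_{t+1}−Δȳ) = -429.4694
Denominator Σ(Δy_t−Δȳ)² = 1167.7143
r_1(Δy) = -429.4694 / 1167.7143 = -0.368

-0.368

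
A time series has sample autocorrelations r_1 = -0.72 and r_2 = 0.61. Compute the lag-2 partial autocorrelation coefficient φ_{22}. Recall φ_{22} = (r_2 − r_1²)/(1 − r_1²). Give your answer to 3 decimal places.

0.190

φ_{22} = (r_2 − r_1²) / (1 − r_1²)
r_1² = (-0.72)² = 0.5184
Numerator = 0.61 − 0.5184 = 0.0916; denominator = 1 − 0.5184 = 0.4816
φ_{22} = 0.0916 / 0.4816 = 0.190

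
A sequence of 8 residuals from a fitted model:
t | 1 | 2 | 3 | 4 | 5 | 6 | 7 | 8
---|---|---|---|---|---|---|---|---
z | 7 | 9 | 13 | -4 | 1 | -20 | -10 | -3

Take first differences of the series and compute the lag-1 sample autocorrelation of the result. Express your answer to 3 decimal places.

-0.461

First differences Δz: 2, 4, -17, 5, -21, 10, 7
Mean of differences = -1.4286
Numerator Σ(Δz_t−Δz̄)(Δz_{t+1}−Δz̄) = -419.1837
Denominator Σ(Δz_t−Δz̄)² = 909.7143
r_1(Δz) = -419.1837 / 909.7143 = -0.461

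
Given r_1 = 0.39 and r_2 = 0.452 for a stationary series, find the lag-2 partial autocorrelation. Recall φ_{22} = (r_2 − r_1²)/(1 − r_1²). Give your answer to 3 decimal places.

0.354

φ_{22} = (r_2 − r_1²) / (1 − r_1²)
r_1² = (0.39)² = 0.1521
Numerator = 0.452 − 0.1521 = 0.2999; denominator = 1 − 0.1521 = 0.8479
φ_{22} = 0.2999 / 0.8479 = 0.354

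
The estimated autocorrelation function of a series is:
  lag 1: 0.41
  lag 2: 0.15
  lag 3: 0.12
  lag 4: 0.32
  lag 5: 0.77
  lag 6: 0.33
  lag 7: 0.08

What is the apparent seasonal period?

5

The largest autocorrelation is r_5 = 0.77; the remaining lags stay at or below 0.41. The elevated value at lag 1 (0.41), dropping to 0.15 at lag 2, reflects decaying short-term dependence rather than seasonality.
The dominant spike at lag 5 indicates a seasonal period of 5.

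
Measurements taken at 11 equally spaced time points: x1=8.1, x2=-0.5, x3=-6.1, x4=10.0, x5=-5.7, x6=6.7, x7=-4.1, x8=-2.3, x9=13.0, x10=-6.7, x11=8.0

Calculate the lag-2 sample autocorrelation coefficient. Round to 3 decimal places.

Mean x̄ = (8.1 − 0.5 − 6.1 + 10.0 − 5.7 + 6.7 − 4.1 − 2.3 + 13.0 − 6.7 + 8.0)/11 = 1.8545
Numerator Σ_{t=1}^{9}(x_t−x̄)(x_{t+2}−x̄) = 93.2240
Denominator Σ(x_t−x̄)² = 542.6073
r_2 = 93.2240 / 542.6073 = 0.172

0.172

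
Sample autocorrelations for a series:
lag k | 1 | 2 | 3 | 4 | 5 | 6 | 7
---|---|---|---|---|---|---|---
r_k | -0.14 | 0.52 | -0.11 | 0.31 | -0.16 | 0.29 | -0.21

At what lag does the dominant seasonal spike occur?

The largest autocorrelation is r_2 = 0.52, with weaker echoes at lags 4 (0.31) and 6 (0.29); the remaining lags stay at or below -0.11.
The dominant spike at lag 2 indicates a seasonal period of 2.

2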